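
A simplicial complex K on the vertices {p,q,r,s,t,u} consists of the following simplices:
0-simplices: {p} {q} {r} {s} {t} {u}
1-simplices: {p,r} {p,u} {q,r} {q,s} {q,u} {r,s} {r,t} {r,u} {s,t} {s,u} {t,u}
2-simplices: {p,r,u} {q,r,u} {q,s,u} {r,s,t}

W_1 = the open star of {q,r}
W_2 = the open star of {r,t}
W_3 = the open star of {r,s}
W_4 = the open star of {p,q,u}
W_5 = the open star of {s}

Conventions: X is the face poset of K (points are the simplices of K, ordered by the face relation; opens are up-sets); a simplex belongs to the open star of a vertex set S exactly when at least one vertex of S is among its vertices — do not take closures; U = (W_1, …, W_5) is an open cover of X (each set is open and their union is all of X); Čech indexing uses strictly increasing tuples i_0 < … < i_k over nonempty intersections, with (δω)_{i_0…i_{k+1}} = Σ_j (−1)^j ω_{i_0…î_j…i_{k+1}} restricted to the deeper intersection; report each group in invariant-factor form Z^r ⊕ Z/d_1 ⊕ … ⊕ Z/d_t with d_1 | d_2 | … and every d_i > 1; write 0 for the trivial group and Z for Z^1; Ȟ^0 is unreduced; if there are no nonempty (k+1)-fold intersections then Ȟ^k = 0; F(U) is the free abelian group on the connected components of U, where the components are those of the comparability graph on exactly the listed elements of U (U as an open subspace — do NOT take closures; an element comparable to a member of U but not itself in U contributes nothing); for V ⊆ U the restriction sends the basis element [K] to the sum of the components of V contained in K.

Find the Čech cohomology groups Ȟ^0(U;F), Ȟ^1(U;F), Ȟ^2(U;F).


Ȟ^0 = Z,  Ȟ^1 = Z^2,  Ȟ^2 = 0

nerve of the cover:
  W1={{q},{r},{p,r},{q,r},{q,s},{q,u},{r,s},{r,t},{r,u},{p,r,u},{q,r,u},{q,s,u},{r,s,t}} W2={{r},{t},{p,r},{q,r},{r,s},{r,t},{r,u},{s,t},{t,u},{p,r,u},{q,r,u},{r,s,t}} W3={{r},{s},{p,r},{q,r},{q,s},{r,s},{r,t},{r,u},{s,t},{s,u},{p,r,u},{q,r,u},{q,s,u},{r,s,t}} W4={{p},{q},{u},{p,r},{p,u},{q,r},{q,s},{q,u},{r,u},{s,u},{t,u},{p,r,u},{q,r,u},{q,s,u}} W5={{s},{q,s},{r,s},{s,t},{s,u},{q,s,u},{r,s,t}}
  W12={{r},{p,r},{q,r},{r,s},{r,t},{r,u},{p,r,u},{q,r,u},{r,s,t}} W13={{r},{p,r},{q,r},{q,s},{r,s},{r,t},{r,u},{p,r,u},{q,r,u},{q,s,u},{r,s,t}} W14={{q},{p,r},{q,r},{q,s},{q,u},{r,u},{p,r,u},{q,r,u},{q,s,u}} W15={{q,s},{r,s},{q,s,u},{r,s,t}} W23={{r},{p,r},{q,r},{r,s},{r,t},{r,u},{s,t},{p,r,u},{q,r,u},{r,s,t}} W24={{p,r},{q,r},{r,u},{t,u},{p,r,u},{q,r,u}} W25={{r,s},{s,t},{r,s,t}} W34={{p,r},{q,r},{q,s},{r,u},{s,u},{p,r,u},{q,r,u},{q,s,u}} W35={{s},{q,s},{r,s},{s,t},{s,u},{q,s,u},{r,s,t}} W45={{q,s},{s,u},{q,s,u}}
  W123={{r},{p,r},{q,r},{r,s},{r,t},{r,u},{p,r,u},{q,r,u},{r,s,t}} W124={{p,r},{q,r},{r,u},{p,r,u},{q,r,u}} W125={{r,s},{r,s,t}} W134={{p,r},{q,r},{q,s},{r,u},{p,r,u},{q,r,u},{q,s,u}} W135={{q,s},{r,s},{q,s,u},{r,s,t}} W145={{q,s},{q,s,u}} W234={{p,r},{q,r},{r,u},{p,r,u},{q,r,u}} W235={{r,s},{s,t},{r,s,t}} W345={{q,s},{s,u},{q,s,u}}
  W1234={{p,r},{q,r},{r,u},{p,r,u},{q,r,u}} W1235={{r,s},{r,s,t}} W1345={{q,s},{q,s,u}}
components per intersection:
  W1: {{q},{r},{p,r},{q,r},{q,s},{q,u},{r,s},{r,t},{r,u},{p,r,u},{q,r,u},{q,s,u},{r,s,t}}
  W2: {{r},{t},{p,r},{q,r},{r,s},{r,t},{r,u},{s,t},{t,u},{p,r,u},{q,r,u},{r,s,t}}
  W3: {{r},{s},{p,r},{q,r},{q,s},{r,s},{r,t},{r,u},{s,t},{s,u},{p,r,u},{q,r,u},{q,s,u},{r,s,t}}
  W4: {{p},{q},{u},{p,r},{p,u},{q,r},{q,s},{q,u},{r,u},{s,u},{t,u},{p,r,u},{q,r,u},{q,s,u}}
  W5: {{s},{q,s},{r,s},{s,t},{s,u},{q,s,u},{r,s,t}}
  W12: {{r},{p,r},{q,r},{r,s},{r,t},{r,u},{p,r,u},{q,r,u},{r,s,t}}
  W13: {{r},{p,r},{q,r},{r,s},{r,t},{r,u},{p,r,u},{q,r,u},{r,s,t}} {{q,s},{q,s,u}}
  W14: {{q},{p,r},{q,r},{q,s},{q,u},{r,u},{p,r,u},{q,r,u},{q,s,u}}
  W15: {{q,s},{q,s,u}} {{r,s},{r,s,t}}
  W23: {{r},{p,r},{q,r},{r,s},{r,t},{r,u},{s,t},{p,r,u},{q,r,u},{r,s,t}}
  W24: {{p,r},{q,r},{r,u},{p,r,u},{q,r,u}} {{t,u}}
  W25: {{r,s},{s,t},{r,s,t}}
  W34: {{p,r},{q,r},{r,u},{p,r,u},{q,r,u}} {{q,s},{s,u},{q,s,u}}
  W35: {{s},{q,s},{r,s},{s,t},{s,u},{q,s,u},{r,s,t}}
  W45: {{q,s},{s,u},{q,s,u}}
  W123: {{r},{p,r},{q,r},{r,s},{r,t},{r,u},{p,r,u},{q,r,u},{r,s,t}}
  W124: {{p,r},{q,r},{r,u},{p,r,u},{q,r,u}}
  W125: {{r,s},{r,s,t}}
  W134: {{p,r},{q,r},{r,u},{p,r,u},{q,r,u}} {{q,s},{q,s,u}}
  W135: {{q,s},{q,s,u}} {{r,s},{r,s,t}}
  W145: {{q,s},{q,s,u}}
  W234: {{p,r},{q,r},{r,u},{p,r,u},{q,r,u}}
  W235: {{r,s},{s,t},{r,s,t}}
  W345: {{q,s},{s,u},{q,s,u}}
  W1234: {{p,r},{q,r},{r,u},{p,r,u},{q,r,u}}
  W1235: {{r,s},{r,s,t}}
  W1345: {{q,s},{q,s,u}}
C dims 5,14,11,3; δ0: rk 4, SNF 1^4; δ1: rk 8, SNF 1^8; δ2: rk 3, SNF 1^3
Ȟ^0 = (5 − 4) − 0 = 1, so Ȟ^0 ≅ Z
Ȟ^1 = (14 − 8) − 4 = 2, so Ȟ^1 ≅ Z^2
Ȟ^2 = (11 − 3) − 8 = 0, so Ȟ^2 ≅ 0


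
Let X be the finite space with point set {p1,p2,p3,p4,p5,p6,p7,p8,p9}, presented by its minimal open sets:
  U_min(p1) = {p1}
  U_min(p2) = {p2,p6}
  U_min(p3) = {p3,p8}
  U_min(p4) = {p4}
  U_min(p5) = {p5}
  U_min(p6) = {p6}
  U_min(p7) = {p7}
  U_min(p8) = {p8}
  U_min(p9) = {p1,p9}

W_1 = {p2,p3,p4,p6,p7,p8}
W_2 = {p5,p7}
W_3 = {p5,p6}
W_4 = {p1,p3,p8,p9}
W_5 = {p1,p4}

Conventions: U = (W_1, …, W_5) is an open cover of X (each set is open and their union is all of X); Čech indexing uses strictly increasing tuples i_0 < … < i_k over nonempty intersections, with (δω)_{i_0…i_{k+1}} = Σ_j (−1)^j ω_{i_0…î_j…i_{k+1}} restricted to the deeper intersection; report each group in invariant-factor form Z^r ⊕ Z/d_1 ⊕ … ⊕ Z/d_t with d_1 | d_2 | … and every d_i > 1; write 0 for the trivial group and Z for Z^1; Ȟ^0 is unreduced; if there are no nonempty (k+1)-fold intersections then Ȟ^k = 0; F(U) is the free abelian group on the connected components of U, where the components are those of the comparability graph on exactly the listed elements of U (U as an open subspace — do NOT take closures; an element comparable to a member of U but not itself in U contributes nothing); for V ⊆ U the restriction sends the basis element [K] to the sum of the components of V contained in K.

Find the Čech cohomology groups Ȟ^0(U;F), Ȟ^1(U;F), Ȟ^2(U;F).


Ȟ^0(U;F) ≅ Z^6,  Ȟ^1(U;F) ≅ 0,  Ȟ^2(U;F) ≅ 0

nonempty overlaps:
  W12={p7} W13={p6} W14={p3,p8} W15={p4} W23={p5} W45={p1}
components per intersection:
  W1: {p2,p6} {p3,p8} {p4} {p7}
  W2: {p5} {p7}
  W3: {p5} {p6}
  W4: {p1,p9} {p3,p8}
  W5: {p1} {p4}
  W12: {p7}
  W13: {p6}
  W14: {p3,p8}
  W15: {p4}
  W23: {p5}
  W45: {p1}
C dims 12,6; δ0: rk 6, SNF 1^6
degree 0: 12−6−0 = 6 → Ȟ^0 ≅ Z^6
degree 1: 6−0−6 = 0 → Ȟ^1 ≅ 0
degree 2: 0−0−0 = 0 → Ȟ^2 ≅ 0


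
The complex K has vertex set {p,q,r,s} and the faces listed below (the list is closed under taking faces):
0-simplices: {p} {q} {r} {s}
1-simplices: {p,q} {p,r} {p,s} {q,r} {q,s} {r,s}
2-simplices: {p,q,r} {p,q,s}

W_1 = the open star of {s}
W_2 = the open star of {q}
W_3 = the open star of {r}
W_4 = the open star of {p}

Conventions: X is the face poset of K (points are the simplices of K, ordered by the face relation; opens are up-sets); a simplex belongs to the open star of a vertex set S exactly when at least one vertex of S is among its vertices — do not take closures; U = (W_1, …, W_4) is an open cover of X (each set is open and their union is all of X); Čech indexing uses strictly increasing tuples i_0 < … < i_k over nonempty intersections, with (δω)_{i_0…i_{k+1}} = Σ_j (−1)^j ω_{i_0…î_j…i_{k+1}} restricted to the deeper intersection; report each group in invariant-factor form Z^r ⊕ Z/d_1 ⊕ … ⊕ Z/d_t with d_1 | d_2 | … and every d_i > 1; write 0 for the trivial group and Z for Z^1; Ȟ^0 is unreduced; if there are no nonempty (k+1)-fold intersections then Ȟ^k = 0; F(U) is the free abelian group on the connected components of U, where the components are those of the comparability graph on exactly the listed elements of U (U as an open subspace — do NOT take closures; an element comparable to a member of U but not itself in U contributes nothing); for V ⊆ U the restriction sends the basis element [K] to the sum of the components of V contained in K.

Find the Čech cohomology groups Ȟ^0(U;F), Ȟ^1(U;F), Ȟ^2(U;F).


nonempty intersections:
  W1={{s},{p,s},{q,s},{r,s},{p,q,s}} W2={{q},{p,q},{q,r},{q,s},{p,q,r},{p,q,s}} W3={{r},{p,r},{q,r},{r,s},{p,q,r}} W4={{p},{p,q},{p,r},{p,s},{p,q,r},{p,q,s}}
  W12={{q,s},{p,q,s}} W13={{r,s}} W14={{p,s},{p,q,s}} W23={{q,r},{p,q,r}} W24={{p,q},{p,q,r},{p,q,s}} W34={{p,r},{p,q,r}}
  W124={{p,q,s}} W234={{p,q,r}}
components per intersection:
  W1: {{s},{p,s},{q,s},{r,s},{p,q,s}}
  W2: {{q},{p,q},{q,r},{q,s},{p,q,r},{p,q,s}}
  W3: {{r},{p,r},{q,r},{r,s},{p,q,r}}
  W4: {{p},{p,q},{p,r},{p,s},{p,q,r},{p,q,s}}
  W12: {{q,s},{p,q,s}}
  W13: {{r,s}}
  W14: {{p,s},{p,q,s}}
  W23: {{q,r},{p,q,r}}
  W24: {{p,q},{p,q,r},{p,q,s}}
  W34: {{p,r},{p,q,r}}
  W124: {{p,q,s}}
  W234: {{p,q,r}}
C dims 4,6,2; δ0: rk 3, SNF 1^3; δ1: rk 2, SNF 1^2
Ȟ^0: (4−3)−0=1 ⇒ Z
Ȟ^1: (6−2)−3=1 ⇒ Z
Ȟ^2: (2−0)−2=0 ⇒ 0

Ȟ^0(U;F) ≅ Z; Ȟ^1(U;F) ≅ Z; Ȟ^2(U;F) ≅ 0


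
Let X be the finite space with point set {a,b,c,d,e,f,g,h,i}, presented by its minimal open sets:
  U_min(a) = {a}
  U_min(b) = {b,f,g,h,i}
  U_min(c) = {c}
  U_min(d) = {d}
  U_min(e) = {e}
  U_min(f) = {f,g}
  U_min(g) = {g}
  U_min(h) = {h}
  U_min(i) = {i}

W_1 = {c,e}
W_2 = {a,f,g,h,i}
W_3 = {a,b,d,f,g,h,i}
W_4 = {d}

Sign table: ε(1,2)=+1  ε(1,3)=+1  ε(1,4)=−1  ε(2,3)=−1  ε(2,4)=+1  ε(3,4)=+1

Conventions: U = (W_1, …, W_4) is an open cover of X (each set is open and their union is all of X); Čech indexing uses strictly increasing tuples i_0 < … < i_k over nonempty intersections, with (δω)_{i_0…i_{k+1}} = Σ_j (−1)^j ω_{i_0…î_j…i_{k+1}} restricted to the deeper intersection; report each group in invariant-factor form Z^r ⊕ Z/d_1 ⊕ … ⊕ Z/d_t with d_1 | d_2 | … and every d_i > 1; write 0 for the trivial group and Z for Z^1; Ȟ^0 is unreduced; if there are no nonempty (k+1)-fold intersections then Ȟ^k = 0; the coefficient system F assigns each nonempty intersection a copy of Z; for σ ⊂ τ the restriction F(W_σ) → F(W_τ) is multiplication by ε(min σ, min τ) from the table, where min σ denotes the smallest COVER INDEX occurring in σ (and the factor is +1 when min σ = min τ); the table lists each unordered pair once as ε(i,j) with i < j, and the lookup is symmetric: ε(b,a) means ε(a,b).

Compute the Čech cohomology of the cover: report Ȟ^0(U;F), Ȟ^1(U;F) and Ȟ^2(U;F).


Ȟ^0(U;F) ≅ Z^2; Ȟ^1(U;F) ≅ 0; Ȟ^2(U;F) ≅ 0

nonempty overlaps:
  W23={a,f,g,h,i} W34={d}
C dims 4,2; δ0: rk 2, SNF 1^2
degree 0: 4−2−0 = 2 → Ȟ^0 ≅ Z^2
degree 1: 2−0−2 = 0 → Ȟ^1 ≅ 0
degree 2: 0−0−0 = 0 → Ȟ^2 ≅ 0


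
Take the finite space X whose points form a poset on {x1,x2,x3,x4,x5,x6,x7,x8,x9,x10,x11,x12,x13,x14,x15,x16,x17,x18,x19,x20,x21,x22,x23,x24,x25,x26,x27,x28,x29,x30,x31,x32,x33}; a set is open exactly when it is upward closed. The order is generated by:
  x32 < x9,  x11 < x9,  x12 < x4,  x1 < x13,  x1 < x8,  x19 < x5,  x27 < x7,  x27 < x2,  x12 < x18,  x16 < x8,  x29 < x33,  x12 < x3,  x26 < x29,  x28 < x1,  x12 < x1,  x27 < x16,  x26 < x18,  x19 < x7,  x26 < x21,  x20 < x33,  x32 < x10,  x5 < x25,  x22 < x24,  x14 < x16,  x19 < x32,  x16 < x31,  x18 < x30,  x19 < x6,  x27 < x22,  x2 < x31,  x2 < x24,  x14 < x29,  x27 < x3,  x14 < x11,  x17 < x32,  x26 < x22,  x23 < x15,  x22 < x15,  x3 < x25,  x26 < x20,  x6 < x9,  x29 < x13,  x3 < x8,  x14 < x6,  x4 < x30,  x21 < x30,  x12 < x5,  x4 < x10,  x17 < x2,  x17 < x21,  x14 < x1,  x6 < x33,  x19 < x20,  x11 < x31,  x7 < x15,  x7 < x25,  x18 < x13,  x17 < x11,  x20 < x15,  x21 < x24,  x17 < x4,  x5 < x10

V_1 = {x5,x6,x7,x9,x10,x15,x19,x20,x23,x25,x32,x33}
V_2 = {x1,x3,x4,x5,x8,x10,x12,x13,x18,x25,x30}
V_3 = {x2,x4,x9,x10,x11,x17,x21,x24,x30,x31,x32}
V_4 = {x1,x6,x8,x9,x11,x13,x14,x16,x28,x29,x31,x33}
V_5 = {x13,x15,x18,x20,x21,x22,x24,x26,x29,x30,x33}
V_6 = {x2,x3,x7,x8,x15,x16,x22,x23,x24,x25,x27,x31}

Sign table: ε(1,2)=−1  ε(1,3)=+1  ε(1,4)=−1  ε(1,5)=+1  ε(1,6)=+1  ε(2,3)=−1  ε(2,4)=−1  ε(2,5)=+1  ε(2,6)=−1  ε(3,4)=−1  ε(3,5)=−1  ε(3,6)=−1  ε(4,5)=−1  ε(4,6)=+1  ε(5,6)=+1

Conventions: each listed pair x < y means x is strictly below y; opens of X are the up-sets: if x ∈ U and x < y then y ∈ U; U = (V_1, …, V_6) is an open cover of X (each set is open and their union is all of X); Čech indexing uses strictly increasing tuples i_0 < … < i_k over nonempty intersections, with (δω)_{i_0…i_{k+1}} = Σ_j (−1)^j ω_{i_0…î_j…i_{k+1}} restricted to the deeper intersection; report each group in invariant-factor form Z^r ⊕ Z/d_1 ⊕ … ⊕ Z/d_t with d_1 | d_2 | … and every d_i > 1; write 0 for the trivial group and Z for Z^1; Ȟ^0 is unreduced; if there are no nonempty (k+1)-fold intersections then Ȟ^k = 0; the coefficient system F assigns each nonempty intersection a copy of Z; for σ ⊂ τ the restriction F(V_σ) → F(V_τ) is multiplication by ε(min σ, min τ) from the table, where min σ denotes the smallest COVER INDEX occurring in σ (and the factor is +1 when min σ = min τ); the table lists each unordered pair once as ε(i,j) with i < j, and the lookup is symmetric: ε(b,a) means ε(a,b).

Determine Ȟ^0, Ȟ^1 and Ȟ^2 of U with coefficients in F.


Ȟ^0(U;F) ≅ 0,  Ȟ^1(U;F) ≅ Z/2,  Ȟ^2(U;F) ≅ Z

cover nerve:
  V12={x5,x10,x25} V13={x9,x10,x32} V14={x6,x9,x33} V15={x15,x20,x33} V16={x7,x15,x23,x25} V23={x4,x10,x30} V24={x1,x8,x13} V25={x13,x18,x30} V26={x3,x8,x25} V34={x9,x11,x31} V35={x21,x24,x30} V36={x2,x24,x31} V45={x13,x29,x33} V46={x8,x16,x31} V56={x15,x22,x24}
  V123={x10} V126={x25} V134={x9} V145={x33} V156={x15} V235={x30} V245={x13} V246={x8} V346={x31} V356={x24}
C dims 6,15,10; δ0: rk 6, SNF 1^5·2; δ1: rk 9, SNF 1^9
Ȟ^0: (6−6)−0=0 ⇒ 0
Ȟ^1: (15−9)−6=0 plus torsion [2] ⇒ Z/2
Ȟ^2: (10−0)−9=1 ⇒ Z


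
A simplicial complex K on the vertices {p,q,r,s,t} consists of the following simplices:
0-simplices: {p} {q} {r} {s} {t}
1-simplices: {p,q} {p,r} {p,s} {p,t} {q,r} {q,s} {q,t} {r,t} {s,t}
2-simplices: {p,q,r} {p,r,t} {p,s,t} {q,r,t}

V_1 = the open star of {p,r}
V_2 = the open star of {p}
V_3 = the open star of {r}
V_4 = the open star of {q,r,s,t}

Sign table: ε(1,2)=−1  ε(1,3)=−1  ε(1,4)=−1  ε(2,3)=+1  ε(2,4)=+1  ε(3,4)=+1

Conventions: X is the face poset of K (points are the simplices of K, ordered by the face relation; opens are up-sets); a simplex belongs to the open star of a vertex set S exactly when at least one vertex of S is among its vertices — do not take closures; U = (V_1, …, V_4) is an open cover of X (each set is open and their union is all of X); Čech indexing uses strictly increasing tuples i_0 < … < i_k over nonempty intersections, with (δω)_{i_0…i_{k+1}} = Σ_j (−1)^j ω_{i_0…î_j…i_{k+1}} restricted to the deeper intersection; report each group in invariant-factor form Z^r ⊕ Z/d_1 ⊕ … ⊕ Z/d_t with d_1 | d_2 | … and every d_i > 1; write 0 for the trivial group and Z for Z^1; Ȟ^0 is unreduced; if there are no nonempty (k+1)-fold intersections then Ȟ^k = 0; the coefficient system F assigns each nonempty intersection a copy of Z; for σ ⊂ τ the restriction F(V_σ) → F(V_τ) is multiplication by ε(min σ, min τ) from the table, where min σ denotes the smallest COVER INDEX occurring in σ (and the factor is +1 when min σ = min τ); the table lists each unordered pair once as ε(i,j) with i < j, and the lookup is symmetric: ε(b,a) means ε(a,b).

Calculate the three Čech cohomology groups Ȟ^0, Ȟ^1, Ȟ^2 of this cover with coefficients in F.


Ȟ^0(U;F) ≅ Z, Ȟ^1(U;F) ≅ 0 and Ȟ^2(U;F) ≅ 0

nonempty overlaps:
  V1={{p},{r},{p,q},{p,r},{p,s},{p,t},{q,r},{r,t},{p,q,r},{p,r,t},{p,s,t},{q,r,t}} V2={{p},{p,q},{p,r},{p,s},{p,t},{p,q,r},{p,r,t},{p,s,t}} V3={{r},{p,r},{q,r},{r,t},{p,q,r},{p,r,t},{q,r,t}} V4={{q},{r},{s},{t},{p,q},{p,r},{p,s},{p,t},{q,r},{q,s},{q,t},{r,t},{s,t},{p,q,r},{p,r,t},{p,s,t},{q,r,t}}
  V12={{p},{p,q},{p,r},{p,s},{p,t},{p,q,r},{p,r,t},{p,s,t}} V13={{r},{p,r},{q,r},{r,t},{p,q,r},{p,r,t},{q,r,t}} V14={{r},{p,q},{p,r},{p,s},{p,t},{q,r},{r,t},{p,q,r},{p,r,t},{p,s,t},{q,r,t}} V23={{p,r},{p,q,r},{p,r,t}} V24={{p,q},{p,r},{p,s},{p,t},{p,q,r},{p,r,t},{p,s,t}} V34={{r},{p,r},{q,r},{r,t},{p,q,r},{p,r,t},{q,r,t}}
  V123={{p,r},{p,q,r},{p,r,t}} V124={{p,q},{p,r},{p,s},{p,t},{p,q,r},{p,r,t},{p,s,t}} V134={{r},{p,r},{q,r},{r,t},{p,q,r},{p,r,t},{q,r,t}} V234={{p,r},{p,q,r},{p,r,t}}
  V1234={{p,r},{p,q,r},{p,r,t}}
C dims 4,6,4,1; δ0: rk 3, SNF 1^3; δ1: rk 3, SNF 1^3; δ2: rk 1, SNF 1^1
degree 0: 4−3−0 = 1 → Ȟ^0 ≅ Z
degree 1: 6−3−3 = 0 → Ȟ^1 ≅ 0
degree 2: 4−1−3 = 0 → Ȟ^2 ≅ 0


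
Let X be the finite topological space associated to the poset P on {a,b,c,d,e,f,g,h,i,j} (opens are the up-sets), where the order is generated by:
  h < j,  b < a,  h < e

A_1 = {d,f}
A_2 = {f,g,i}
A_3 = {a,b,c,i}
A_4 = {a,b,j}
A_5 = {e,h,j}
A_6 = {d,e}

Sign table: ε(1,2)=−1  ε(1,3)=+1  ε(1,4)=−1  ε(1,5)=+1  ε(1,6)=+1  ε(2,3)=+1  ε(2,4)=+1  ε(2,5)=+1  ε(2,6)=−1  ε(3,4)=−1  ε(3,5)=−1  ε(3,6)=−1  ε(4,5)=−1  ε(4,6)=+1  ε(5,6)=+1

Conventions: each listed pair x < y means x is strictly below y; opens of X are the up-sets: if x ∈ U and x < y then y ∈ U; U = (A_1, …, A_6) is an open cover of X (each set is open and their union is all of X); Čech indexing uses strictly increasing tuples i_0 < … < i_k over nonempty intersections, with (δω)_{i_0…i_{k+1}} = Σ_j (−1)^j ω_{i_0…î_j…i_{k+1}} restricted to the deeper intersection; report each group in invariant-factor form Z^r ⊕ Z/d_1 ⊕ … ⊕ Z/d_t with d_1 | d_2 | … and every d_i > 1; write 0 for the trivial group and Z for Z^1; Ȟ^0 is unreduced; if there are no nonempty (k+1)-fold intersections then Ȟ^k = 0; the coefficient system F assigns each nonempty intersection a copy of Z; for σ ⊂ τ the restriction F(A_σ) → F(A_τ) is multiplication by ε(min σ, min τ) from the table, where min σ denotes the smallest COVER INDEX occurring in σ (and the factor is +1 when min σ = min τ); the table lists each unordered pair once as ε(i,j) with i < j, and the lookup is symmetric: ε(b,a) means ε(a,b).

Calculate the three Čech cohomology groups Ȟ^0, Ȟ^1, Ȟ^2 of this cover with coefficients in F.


nonempty overlaps:
  A12={f} A16={d} A23={i} A34={a,b} A45={j} A56={e}
C dims 6,6; δ0: rk 6, SNF 1^5·2
degree 0: 6−6−0 = 0 → Ȟ^0 ≅ 0
degree 1: 6−0−6 = 0 plus torsion [2] → Ȟ^1 ≅ Z/2
degree 2: 0−0−0 = 0 → Ȟ^2 ≅ 0

Ȟ^0 ≅ 0, Ȟ^1 ≅ Z/2 and Ȟ^2 ≅ 0


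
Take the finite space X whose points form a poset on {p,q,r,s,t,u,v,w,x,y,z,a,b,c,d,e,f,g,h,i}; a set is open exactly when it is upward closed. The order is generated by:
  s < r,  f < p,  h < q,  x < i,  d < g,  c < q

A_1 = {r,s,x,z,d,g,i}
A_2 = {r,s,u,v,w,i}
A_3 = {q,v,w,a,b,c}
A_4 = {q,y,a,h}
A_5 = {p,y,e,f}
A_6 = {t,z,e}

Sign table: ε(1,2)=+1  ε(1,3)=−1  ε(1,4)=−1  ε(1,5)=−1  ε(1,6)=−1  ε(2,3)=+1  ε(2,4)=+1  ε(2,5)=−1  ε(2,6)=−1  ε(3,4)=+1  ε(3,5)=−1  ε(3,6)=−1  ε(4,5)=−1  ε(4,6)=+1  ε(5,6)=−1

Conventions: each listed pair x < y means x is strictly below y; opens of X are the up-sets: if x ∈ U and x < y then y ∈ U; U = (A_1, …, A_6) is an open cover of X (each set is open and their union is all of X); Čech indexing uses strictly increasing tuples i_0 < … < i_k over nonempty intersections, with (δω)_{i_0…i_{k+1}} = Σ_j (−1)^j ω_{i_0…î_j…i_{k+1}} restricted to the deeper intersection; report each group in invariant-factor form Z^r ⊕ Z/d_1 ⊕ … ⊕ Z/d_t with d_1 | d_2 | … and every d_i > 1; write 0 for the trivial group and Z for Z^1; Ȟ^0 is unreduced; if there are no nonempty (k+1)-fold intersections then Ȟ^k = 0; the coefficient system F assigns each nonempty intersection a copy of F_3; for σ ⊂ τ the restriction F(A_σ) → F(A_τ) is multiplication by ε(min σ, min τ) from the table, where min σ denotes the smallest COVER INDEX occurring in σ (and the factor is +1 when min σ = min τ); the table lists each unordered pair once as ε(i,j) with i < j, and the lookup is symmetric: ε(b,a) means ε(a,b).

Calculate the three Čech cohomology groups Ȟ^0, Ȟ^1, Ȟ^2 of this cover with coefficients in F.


Ȟ^0(U;F) ≅ 0,  Ȟ^1(U;F) ≅ 0,  Ȟ^2(U;F) ≅ 0

cover nerve:
  A12={r,s,i} A16={z} A23={v,w} A34={q,a} A45={y} A56={e}
C dims 6,6; δ0: rk_F3 6
Ȟ^0: (6−6)−0=0 ⇒ 0
Ȟ^1: (6−0)−6=0 ⇒ 0
Ȟ^2: (0−0)−0=0 ⇒ 0


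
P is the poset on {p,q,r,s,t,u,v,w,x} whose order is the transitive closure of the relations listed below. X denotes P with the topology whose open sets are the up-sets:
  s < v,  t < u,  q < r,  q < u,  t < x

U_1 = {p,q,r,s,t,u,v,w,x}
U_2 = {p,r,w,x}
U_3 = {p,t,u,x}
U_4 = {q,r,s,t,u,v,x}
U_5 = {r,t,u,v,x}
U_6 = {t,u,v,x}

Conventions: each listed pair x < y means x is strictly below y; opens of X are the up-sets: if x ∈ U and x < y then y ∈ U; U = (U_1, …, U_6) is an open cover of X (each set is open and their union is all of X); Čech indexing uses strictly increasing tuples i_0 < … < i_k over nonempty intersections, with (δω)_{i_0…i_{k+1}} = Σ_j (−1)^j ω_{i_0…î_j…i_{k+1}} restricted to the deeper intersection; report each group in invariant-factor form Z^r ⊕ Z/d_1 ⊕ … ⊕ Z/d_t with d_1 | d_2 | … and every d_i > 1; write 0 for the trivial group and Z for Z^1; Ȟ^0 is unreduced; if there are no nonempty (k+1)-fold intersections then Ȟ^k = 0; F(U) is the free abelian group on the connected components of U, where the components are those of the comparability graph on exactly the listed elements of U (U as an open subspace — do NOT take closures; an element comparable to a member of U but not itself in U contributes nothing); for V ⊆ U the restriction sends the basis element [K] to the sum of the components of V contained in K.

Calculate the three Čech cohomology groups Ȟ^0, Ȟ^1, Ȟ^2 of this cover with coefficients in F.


nerve simplices:
  U12={p,r,w,x} U13={p,t,u,x} U14={q,r,s,t,u,v,x} U15={r,t,u,v,x} U16={t,u,v,x} U23={p,x} U24={r,x} U25={r,x} U26={x} U34={t,u,x} U35={t,u,x} U36={t,u,x} U45={r,t,u,v,x} U46={t,u,v,x} U56={t,u,v,x}
  U123={p,x} U124={r,x} U125={r,x} U126={x} U134={t,u,x} U135={t,u,x} U136={t,u,x} U145={r,t,u,v,x} U146={t,u,v,x} U156={t,u,v,x} U234={x} U235={x} U236={x} U245={r,x} U246={x} U256={x} U345={t,u,x} U346={t,u,x} U356={t,u,x} U456={t,u,v,x}
  U1234={x} U1235={x} U1236={x} U1245={r,x} U1246={x} U1256={x} U1345={t,u,x} U1346={t,u,x} U1356={t,u,x} U1456={t,u,v,x} U2345={x} U2346={x} U2356={x} U2456={x} U3456={t,u,x}
  U12345={x} U12346={x} U12356={x} U12456={x} U13456={t,u,x} U23456={x}
  U123456={x}
components per intersection:
  U1: {p} {q,r,t,u,x} {s,v} {w}
  U2: {p} {r} {w} {x}
  U3: {p} {t,u,x}
  U4: {q,r,t,u,x} {s,v}
  U5: {r} {t,u,x} {v}
  U6: {t,u,x} {v}
  U12: {p} {r} {w} {x}
  U13: {p} {t,u,x}
  U14: {q,r,t,u,x} {s,v}
  U15: {r} {t,u,x} {v}
  U16: {t,u,x} {v}
  U23: {p} {x}
  U24: {r} {x}
  U25: {r} {x}
  U26: {x}
  U34: {t,u,x}
  U35: {t,u,x}
  U36: {t,u,x}
  U45: {r} {t,u,x} {v}
  U46: {t,u,x} {v}
  U56: {t,u,x} {v}
  U123: {p} {x}
  U124: {r} {x}
  U125: {r} {x}
  U126: {x}
  U134: {t,u,x}
  U135: {t,u,x}
  U136: {t,u,x}
  U145: {r} {t,u,x} {v}
  U146: {t,u,x} {v}
  U156: {t,u,x} {v}
  U234: {x}
  U235: {x}
  U236: {x}
  U245: {r} {x}
  U246: {x}
  U256: {x}
  U345: {t,u,x}
  U346: {t,u,x}
  U356: {t,u,x}
  U456: {t,u,x} {v}
  U1234: {x}
  U1235: {x}
  U1236: {x}
  U1245: {r} {x}
  U1246: {x}
  U1256: {x}
  U1345: {t,u,x}
  U1346: {t,u,x}
  U1356: {t,u,x}
  U1456: {t,u,x} {v}
  U2345: {x}
  U2346: {x}
  U2356: {x}
  U2456: {x}
  U3456: {t,u,x}
  U12345: {x}
  U12346: {x}
  U12356: {x}
  U12456: {x}
  U13456: {t,u,x}
  U23456: {x}
  U123456: {x}
C dims 17,30,29,17; δ0: rk 13, SNF 1^13; δ1: rk 17, SNF 1^17; δ2: rk 12, SNF 1^12
degree 0: 17−13−0 = 4 → Ȟ^0 ≅ Z^4
degree 1: 30−17−13 = 0 → Ȟ^1 ≅ 0
degree 2: 29−12−17 = 0 → Ȟ^2 ≅ 0

Ȟ^0 ≅ Z^4, Ȟ^1 ≅ 0, Ȟ^2 ≅ 0


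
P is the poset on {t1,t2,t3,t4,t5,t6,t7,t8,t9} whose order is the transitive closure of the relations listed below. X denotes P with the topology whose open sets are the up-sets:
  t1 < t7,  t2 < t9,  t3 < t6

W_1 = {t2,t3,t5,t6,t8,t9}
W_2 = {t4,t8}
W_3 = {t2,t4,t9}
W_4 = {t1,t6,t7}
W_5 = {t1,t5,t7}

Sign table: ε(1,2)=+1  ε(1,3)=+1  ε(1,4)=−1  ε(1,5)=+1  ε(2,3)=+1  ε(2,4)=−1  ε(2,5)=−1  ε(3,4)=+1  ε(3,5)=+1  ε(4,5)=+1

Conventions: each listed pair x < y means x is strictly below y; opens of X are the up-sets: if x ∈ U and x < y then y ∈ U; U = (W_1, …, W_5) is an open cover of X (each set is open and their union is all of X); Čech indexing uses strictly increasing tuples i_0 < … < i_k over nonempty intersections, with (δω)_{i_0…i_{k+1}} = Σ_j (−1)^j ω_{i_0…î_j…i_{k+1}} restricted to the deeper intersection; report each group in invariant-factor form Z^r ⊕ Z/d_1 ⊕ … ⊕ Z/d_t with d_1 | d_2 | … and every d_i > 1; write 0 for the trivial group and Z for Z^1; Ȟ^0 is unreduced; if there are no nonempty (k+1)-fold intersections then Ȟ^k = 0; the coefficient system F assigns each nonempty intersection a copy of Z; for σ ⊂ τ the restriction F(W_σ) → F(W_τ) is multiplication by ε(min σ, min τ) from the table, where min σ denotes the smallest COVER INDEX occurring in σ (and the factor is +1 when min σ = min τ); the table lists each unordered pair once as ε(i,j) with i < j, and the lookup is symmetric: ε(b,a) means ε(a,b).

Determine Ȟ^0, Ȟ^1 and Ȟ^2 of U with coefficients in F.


Ȟ^0(U;F) ≅ 0, Ȟ^1(U;F) ≅ Z ⊕ Z/2 and Ȟ^2(U;F) ≅ 0

nerve simplices:
  W12={t8} W13={t2,t9} W14={t6} W15={t5} W23={t4} W45={t1,t7}
C dims 5,6; δ0: rk 5, SNF 1^4·2
degree 0: 5−5−0 = 0 → Ȟ^0 ≅ 0
degree 1: 6−0−5 = 1 plus torsion [2] → Ȟ^1 ≅ Z ⊕ Z/2
degree 2: 0−0−0 = 0 → Ȟ^2 ≅ 0


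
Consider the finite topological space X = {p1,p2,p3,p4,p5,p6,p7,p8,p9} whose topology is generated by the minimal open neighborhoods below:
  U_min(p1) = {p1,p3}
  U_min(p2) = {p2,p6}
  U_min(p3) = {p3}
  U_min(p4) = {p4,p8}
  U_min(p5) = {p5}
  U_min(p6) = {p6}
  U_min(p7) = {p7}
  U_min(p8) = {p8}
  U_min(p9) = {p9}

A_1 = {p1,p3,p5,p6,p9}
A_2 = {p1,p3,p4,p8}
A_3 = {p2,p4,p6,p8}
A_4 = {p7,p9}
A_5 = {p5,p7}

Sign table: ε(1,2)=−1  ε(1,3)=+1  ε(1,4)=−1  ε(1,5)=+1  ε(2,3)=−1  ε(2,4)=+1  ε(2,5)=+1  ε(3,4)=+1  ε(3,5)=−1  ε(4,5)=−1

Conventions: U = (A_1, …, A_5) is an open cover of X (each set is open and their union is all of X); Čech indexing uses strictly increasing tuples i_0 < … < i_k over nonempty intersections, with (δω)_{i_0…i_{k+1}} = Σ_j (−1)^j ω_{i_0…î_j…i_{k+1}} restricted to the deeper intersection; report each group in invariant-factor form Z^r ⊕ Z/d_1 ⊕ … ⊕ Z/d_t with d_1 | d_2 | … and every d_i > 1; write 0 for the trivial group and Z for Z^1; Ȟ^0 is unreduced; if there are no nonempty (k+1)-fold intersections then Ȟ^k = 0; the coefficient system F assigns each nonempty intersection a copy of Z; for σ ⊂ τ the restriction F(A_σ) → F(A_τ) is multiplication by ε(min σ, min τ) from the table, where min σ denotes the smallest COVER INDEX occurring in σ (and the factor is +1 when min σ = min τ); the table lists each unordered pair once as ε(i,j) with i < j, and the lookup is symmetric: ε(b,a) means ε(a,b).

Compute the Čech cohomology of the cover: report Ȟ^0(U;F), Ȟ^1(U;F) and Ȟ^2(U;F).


intersection data:
  A12={p1,p3} A13={p6} A14={p9} A15={p5} A23={p4,p8} A45={p7}
C dims 5,6; δ0: rk 4, SNF 1^4
Ȟ^0 = (5 − 4) − 0 = 1, so Ȟ^0 ≅ Z
Ȟ^1 = (6 − 0) − 4 = 2, so Ȟ^1 ≅ Z^2
Ȟ^2 = (0 − 0) − 0 = 0, so Ȟ^2 ≅ 0

Ȟ^0(U;F) ≅ Z, Ȟ^1(U;F) ≅ Z^2 and Ȟ^2(U;F) ≅ 0


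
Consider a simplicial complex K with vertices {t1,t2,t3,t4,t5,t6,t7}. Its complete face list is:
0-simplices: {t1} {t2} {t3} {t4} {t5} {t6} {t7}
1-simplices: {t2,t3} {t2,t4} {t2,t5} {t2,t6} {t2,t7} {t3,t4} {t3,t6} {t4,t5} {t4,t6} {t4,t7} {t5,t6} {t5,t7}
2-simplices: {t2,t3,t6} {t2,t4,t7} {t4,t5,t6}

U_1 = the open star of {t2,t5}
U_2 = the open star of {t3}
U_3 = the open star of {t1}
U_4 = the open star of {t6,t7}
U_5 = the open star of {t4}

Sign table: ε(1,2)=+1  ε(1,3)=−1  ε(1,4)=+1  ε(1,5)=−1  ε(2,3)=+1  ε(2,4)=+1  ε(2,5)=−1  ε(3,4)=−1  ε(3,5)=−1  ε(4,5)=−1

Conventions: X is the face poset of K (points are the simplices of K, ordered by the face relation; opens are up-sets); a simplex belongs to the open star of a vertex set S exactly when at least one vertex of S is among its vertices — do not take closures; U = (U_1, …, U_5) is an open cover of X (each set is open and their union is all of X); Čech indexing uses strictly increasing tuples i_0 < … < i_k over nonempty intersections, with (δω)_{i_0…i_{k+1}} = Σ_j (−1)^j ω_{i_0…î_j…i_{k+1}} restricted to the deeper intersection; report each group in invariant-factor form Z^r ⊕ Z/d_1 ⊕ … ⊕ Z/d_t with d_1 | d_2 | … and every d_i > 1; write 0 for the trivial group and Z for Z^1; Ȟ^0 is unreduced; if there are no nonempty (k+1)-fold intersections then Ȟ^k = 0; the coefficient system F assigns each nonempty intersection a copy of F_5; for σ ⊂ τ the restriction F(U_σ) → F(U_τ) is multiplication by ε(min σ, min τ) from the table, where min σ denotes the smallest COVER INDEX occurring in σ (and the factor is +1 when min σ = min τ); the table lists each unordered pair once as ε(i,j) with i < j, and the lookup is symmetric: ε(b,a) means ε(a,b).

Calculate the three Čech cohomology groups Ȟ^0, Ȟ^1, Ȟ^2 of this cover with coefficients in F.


Ȟ^0(U;F) ≅ Z/5 ⊕ Z/5; Ȟ^1(U;F) ≅ Z/5; Ȟ^2(U;F) ≅ 0

nonempty intersections:
  U1={{t2},{t5},{t2,t3},{t2,t4},{t2,t5},{t2,t6},{t2,t7},{t4,t5},{t5,t6},{t5,t7},{t2,t3,t6},{t2,t4,t7},{t4,t5,t6}} U2={{t3},{t2,t3},{t3,t4},{t3,t6},{t2,t3,t6}} U3={{t1}} U4={{t6},{t7},{t2,t6},{t2,t7},{t3,t6},{t4,t6},{t4,t7},{t5,t6},{t5,t7},{t2,t3,t6},{t2,t4,t7},{t4,t5,t6}} U5={{t4},{t2,t4},{t3,t4},{t4,t5},{t4,t6},{t4,t7},{t2,t4,t7},{t4,t5,t6}}
  U12={{t2,t3},{t2,t3,t6}} U14={{t2,t6},{t2,t7},{t5,t6},{t5,t7},{t2,t3,t6},{t2,t4,t7},{t4,t5,t6}} U15={{t2,t4},{t4,t5},{t2,t4,t7},{t4,t5,t6}} U24={{t3,t6},{t2,t3,t6}} U25={{t3,t4}} U45={{t4,t6},{t4,t7},{t2,t4,t7},{t4,t5,t6}}
  U124={{t2,t3,t6}} U145={{t2,t4,t7},{t4,t5,t6}}
C dims 5,6,2; δ0: rk_F5 3; δ1: rk_F5 2
Ȟ^0: (5−3)−0=2 ⇒ Z/5 ⊕ Z/5
Ȟ^1: (6−2)−3=1 ⇒ Z/5
Ȟ^2: (2−0)−2=0 ⇒ 0


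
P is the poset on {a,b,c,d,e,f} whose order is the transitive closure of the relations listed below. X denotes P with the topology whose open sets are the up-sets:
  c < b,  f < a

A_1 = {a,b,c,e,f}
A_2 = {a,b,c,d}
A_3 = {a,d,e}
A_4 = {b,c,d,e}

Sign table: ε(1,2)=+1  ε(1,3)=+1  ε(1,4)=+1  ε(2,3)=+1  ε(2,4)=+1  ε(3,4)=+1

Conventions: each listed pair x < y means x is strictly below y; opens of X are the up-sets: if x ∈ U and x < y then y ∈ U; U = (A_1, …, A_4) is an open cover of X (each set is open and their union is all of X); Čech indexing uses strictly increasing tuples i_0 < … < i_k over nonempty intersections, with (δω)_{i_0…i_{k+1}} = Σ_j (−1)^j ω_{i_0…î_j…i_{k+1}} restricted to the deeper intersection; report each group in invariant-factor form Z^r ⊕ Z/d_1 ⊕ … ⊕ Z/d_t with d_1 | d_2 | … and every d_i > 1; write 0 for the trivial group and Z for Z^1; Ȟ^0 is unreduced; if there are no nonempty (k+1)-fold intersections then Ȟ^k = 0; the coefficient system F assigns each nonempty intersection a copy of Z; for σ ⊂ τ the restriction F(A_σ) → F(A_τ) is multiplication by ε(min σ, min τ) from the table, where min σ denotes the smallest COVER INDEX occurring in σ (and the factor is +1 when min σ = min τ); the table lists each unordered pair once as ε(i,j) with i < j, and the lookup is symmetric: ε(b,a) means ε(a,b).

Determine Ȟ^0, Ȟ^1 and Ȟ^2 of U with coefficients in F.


nonempty overlaps:
  A12={a,b,c} A13={a,e} A14={b,c,e} A23={a,d} A24={b,c,d} A34={d,e}
  A123={a} A124={b,c} A134={e} A234={d}
C dims 4,6,4; δ0: rk 3, SNF 1^3; δ1: rk 3, SNF 1^3
degree 0: 4−3−0 = 1 → Ȟ^0 ≅ Z
degree 1: 6−3−3 = 0 → Ȟ^1 ≅ 0
degree 2: 4−0−3 = 1 → Ȟ^2 ≅ Z

Ȟ^0 ≅ Z, Ȟ^1 ≅ 0, Ȟ^2 ≅ Z


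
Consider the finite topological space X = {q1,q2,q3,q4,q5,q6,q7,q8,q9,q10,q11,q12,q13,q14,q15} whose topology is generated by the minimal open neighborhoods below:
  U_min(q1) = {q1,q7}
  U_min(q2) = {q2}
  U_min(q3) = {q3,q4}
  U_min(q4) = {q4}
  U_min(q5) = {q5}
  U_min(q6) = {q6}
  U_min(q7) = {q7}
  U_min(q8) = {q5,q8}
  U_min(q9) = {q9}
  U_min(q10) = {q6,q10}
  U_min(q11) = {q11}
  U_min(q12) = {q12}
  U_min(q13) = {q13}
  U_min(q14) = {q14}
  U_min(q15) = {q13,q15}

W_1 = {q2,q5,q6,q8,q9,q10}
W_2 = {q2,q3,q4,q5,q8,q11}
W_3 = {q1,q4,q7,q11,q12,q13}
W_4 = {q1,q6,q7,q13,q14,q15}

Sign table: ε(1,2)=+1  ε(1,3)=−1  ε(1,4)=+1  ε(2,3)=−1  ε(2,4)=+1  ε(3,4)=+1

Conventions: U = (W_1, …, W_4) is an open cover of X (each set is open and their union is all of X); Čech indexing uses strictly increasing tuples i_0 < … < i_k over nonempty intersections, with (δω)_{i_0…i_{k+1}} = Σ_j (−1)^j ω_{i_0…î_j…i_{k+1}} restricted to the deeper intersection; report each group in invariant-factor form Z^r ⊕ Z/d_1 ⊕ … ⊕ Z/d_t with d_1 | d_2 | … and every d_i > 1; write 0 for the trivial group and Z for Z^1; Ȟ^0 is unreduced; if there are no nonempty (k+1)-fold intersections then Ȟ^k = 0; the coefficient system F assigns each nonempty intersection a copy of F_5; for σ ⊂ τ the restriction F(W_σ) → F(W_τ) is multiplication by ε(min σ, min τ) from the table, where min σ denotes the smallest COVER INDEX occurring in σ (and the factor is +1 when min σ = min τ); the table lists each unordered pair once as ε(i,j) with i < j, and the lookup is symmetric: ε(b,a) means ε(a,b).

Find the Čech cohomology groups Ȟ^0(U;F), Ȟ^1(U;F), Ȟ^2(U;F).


nonempty intersections:
  W12={q2,q5,q8} W14={q6} W23={q4,q11} W34={q1,q7,q13}
C dims 4,4; δ0: rk_F5 4
Ȟ^0: (4−4)−0=0 ⇒ 0
Ȟ^1: (4−0)−4=0 ⇒ 0
Ȟ^2: (0−0)−0=0 ⇒ 0

Ȟ^0(U;F) ≅ 0,  Ȟ^1(U;F) ≅ 0,  Ȟ^2(U;F) ≅ 0


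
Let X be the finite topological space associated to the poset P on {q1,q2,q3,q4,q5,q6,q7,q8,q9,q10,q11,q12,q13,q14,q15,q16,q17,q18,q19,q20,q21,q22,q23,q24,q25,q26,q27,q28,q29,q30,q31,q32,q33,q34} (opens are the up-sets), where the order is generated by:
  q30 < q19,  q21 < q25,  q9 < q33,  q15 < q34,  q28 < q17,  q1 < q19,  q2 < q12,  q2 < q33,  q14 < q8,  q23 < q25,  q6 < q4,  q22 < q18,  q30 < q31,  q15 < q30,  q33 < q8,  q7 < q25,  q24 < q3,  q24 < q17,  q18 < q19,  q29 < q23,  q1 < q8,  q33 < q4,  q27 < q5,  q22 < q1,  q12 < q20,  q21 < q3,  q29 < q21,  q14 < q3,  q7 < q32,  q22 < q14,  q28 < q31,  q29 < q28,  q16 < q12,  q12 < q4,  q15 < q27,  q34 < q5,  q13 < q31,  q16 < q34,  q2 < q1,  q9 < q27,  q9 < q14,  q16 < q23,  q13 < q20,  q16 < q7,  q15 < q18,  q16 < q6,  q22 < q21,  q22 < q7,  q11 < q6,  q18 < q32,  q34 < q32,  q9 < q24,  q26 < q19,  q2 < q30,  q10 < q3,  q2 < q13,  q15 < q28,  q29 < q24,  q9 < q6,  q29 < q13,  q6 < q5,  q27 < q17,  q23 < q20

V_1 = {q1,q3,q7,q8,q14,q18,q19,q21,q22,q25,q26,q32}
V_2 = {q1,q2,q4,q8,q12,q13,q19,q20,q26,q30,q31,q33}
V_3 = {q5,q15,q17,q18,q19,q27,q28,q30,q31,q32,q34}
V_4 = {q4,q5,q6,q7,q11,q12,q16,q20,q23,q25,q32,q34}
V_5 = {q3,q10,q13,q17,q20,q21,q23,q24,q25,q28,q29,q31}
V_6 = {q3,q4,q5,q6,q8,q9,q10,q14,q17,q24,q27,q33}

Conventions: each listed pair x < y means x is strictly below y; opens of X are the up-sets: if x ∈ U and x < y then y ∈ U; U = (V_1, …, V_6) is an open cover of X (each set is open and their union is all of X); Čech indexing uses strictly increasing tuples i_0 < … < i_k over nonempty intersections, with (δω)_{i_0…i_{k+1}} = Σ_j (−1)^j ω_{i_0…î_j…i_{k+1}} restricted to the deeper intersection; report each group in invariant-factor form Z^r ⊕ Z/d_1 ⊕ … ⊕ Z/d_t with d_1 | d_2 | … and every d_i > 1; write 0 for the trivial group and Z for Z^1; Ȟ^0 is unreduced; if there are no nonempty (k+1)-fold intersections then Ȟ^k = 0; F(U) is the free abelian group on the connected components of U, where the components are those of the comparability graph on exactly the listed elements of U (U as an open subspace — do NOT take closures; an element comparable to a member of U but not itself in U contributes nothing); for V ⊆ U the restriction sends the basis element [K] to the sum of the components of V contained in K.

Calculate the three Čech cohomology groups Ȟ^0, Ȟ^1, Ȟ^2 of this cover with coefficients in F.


Ȟ^0 = Z, Ȟ^1 = 0, Ȟ^2 = Z/2

intersection data:
  V12={q1,q8,q19,q26} V13={q18,q19,q32} V14={q7,q25,q32} V15={q3,q21,q25} V16={q3,q8,q14} V23={q19,q30,q31} V24={q4,q12,q20} V25={q13,q20,q31} V26={q4,q8,q33} V34={q5,q32,q34} V35={q17,q28,q31} V36={q5,q17,q27} V45={q20,q23,q25} V46={q4,q5,q6} V56={q3,q10,q17,q24}
  V123={q19} V126={q8} V134={q32} V145={q25} V156={q3} V235={q31} V245={q20} V246={q4} V346={q5} V356={q17}
components per intersection:
  V1: {q1,q3,q7,q8,q14,q18,q19,q21,q22,q25,q26,q32}
  V2: {q1,q2,q4,q8,q12,q13,q19,q20,q26,q30,q31,q33}
  V3: {q5,q15,q17,q18,q19,q27,q28,q30,q31,q32,q34}
  V4: {q4,q5,q6,q7,q11,q12,q16,q20,q23,q25,q32,q34}
  V5: {q3,q10,q13,q17,q20,q21,q23,q24,q25,q28,q29,q31}
  V6: {q3,q4,q5,q6,q8,q9,q10,q14,q17,q24,q27,q33}
  V12: {q1,q8,q19,q26}
  V13: {q18,q19,q32}
  V14: {q7,q25,q32}
  V15: {q3,q21,q25}
  V16: {q3,q8,q14}
  V23: {q19,q30,q31}
  V24: {q4,q12,q20}
  V25: {q13,q20,q31}
  V26: {q4,q8,q33}
  V34: {q5,q32,q34}
  V35: {q17,q28,q31}
  V36: {q5,q17,q27}
  V45: {q20,q23,q25}
  V46: {q4,q5,q6}
  V56: {q3,q10,q17,q24}
  V123: {q19}
  V126: {q8}
  V134: {q32}
  V145: {q25}
  V156: {q3}
  V235: {q31}
  V245: {q20}
  V246: {q4}
  V346: {q5}
  V356: {q17}
C dims 6,15,10; δ0: rk 5, SNF 1^5; δ1: rk 10, SNF 1^9·2
Ȟ^0 = (6 − 5) − 0 = 1, so Ȟ^0 ≅ Z
Ȟ^1 = (15 − 10) − 5 = 0, so Ȟ^1 ≅ 0
Ȟ^2 = (10 − 0) − 10 = 0 plus torsion [2], so Ȟ^2 ≅ Z/2


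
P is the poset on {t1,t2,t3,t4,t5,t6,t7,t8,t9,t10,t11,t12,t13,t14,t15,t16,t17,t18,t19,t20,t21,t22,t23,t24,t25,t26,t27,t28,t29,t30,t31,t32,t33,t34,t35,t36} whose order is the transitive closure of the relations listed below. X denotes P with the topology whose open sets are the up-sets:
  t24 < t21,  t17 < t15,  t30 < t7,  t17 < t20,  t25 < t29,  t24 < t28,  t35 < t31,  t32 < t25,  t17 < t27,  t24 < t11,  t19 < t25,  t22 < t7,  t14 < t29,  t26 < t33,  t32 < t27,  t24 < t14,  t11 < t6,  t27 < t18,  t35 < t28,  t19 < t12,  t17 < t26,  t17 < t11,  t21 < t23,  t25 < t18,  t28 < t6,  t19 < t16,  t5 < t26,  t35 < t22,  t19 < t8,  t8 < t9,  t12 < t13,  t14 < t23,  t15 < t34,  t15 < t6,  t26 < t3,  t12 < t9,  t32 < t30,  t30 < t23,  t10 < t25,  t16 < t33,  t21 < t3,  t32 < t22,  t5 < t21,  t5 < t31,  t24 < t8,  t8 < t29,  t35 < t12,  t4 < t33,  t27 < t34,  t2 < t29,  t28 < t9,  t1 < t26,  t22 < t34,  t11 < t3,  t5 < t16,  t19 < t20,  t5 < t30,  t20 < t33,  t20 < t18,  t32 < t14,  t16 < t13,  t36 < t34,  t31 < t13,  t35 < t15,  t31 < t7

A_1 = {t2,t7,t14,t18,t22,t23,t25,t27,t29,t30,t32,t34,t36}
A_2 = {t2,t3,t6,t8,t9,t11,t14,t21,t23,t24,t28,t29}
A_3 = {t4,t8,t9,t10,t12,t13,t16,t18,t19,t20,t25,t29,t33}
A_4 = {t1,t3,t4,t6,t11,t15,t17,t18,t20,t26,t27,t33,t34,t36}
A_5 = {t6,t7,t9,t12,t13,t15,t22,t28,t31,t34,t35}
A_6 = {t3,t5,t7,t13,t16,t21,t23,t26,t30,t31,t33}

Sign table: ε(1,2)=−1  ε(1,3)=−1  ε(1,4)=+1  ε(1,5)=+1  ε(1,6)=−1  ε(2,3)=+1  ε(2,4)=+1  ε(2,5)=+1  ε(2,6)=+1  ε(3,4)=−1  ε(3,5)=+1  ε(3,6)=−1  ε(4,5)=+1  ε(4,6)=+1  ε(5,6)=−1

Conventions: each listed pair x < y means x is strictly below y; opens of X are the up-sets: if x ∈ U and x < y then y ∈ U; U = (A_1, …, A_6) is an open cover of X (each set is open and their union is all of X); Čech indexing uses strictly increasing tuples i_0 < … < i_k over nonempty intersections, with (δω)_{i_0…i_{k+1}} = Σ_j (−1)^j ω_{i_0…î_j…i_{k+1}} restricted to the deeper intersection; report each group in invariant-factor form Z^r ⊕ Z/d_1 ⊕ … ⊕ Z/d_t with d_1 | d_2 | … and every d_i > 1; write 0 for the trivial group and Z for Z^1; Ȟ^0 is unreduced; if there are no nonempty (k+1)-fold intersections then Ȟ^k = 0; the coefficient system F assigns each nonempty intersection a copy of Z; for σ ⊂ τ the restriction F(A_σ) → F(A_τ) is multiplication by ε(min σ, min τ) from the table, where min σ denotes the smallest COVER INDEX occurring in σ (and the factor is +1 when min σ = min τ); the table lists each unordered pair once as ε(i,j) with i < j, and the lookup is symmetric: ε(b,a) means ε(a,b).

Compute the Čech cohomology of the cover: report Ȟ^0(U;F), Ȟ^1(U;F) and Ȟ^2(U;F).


Ȟ^0 ≅ 0; Ȟ^1 ≅ Z/2; Ȟ^2 ≅ Z

intersection data:
  A12={t2,t14,t23,t29} A13={t18,t25,t29} A14={t18,t27,t34,t36} A15={t7,t22,t34} A16={t7,t23,t30} A23={t8,t9,t29} A24={t3,t6,t11} A25={t6,t9,t28} A26={t3,t21,t23} A34={t4,t18,t20,t33} A35={t9,t12,t13} A36={t13,t16,t33} A45={t6,t15,t34} A46={t3,t26,t33} A56={t7,t13,t31}
  A123={t29} A126={t23} A134={t18} A145={t34} A156={t7} A235={t9} A245={t6} A246={t3} A346={t33} A356={t13}
C dims 6,15,10; δ0: rk 6, SNF 1^5·2; δ1: rk 9, SNF 1^9
Ȟ^0 = (6 − 6) − 0 = 0, so Ȟ^0 ≅ 0
Ȟ^1 = (15 − 9) − 6 = 0 plus torsion [2], so Ȟ^1 ≅ Z/2
Ȟ^2 = (10 − 0) − 9 = 1, so Ȟ^2 ≅ Z
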